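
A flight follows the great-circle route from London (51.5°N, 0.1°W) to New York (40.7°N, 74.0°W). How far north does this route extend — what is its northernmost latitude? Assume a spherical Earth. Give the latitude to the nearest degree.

The great circle lies in the plane with unit normal n̂ = (p₁ × p₂)/|p₁ × p₂|.
Here n̂_z ≈ -0.591; the vertex latitude is φ_max = arccos|n̂_z| ≈ 53.8°.
Check via Clairaut: cos φ_max = |cos φ₁| · sin C = cos(51.5°)·sin(71.7°) ≈ 0.591, again giving ≈ 53.8°.

≈ 54°N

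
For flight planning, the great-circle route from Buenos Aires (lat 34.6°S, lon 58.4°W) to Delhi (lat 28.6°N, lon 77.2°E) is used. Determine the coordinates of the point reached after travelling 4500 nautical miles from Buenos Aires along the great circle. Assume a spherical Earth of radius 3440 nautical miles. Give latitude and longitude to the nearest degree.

≈ lat 6°S, lon 17°E

The haversine formula gives a central angle δ ≈ 2.479 rad (142.0°) between the endpoints. The total great-circle distance is δ·R ≈ 2.479 × 3440 ≈ 8526 nmi, so the target fraction is f = 4500/8526 ≈ 0.528.
Interpolate at f ≈ 0.528 with slerp weights a = sin((1−f)δ)/sin δ ≈ 1.496, b = sin(fδ)/sin δ ≈ 1.569.
p = a·p₁ + b·p₂ ≈ (0.951, 0.294, -0.099); φ = arcsin(p_z) ≈ -5.66°, λ = atan2(p_y, p_x) ≈ 17.20°.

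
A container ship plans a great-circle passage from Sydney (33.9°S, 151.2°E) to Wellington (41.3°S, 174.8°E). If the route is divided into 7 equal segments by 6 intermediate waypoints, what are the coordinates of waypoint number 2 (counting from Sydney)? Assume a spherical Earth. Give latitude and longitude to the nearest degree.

From cos δ = sin φ₁ sin φ₂ + cos φ₁ cos φ₂ cos Δλ, the central angle is δ ≈ 0.350 rad (20.0°).
Interpolate at f = 2/7 with slerp weights a = sin((1−f)δ)/sin δ ≈ 0.721, b = sin(fδ)/sin δ ≈ 0.291.
p = a·p₁ + b·p₂ ≈ (-0.743, 0.308, -0.595); φ = arcsin(p_z) ≈ -36.48°, λ = atan2(p_y, p_x) ≈ 157.45°.

≈ (36°S, 157°E)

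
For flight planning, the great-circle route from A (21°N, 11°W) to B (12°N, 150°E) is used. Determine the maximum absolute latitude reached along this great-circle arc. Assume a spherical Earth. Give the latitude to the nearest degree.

The great circle lies in the plane with unit normal n̂ = (p₁ × p₂)/|p₁ × p₂|.
Here n̂_z ≈ +0.484; the vertex latitude is φ_max = arccos|n̂_z| ≈ 61.1°.

≈ 61°N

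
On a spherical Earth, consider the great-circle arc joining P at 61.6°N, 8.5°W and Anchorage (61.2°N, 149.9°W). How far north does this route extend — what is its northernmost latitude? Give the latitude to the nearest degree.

≈ 80°N

The great circle lies in the plane with unit normal n̂ = (p₁ × p₂)/|p₁ × p₂|.
Here n̂_z ≈ -0.177; the vertex latitude is φ_max = arccos|n̂_z| ≈ 79.8°.
Check via Clairaut: cos φ_max = |cos φ₁| · sin C = cos(61.6°)·sin(21.9°) ≈ 0.177, again giving ≈ 79.8°.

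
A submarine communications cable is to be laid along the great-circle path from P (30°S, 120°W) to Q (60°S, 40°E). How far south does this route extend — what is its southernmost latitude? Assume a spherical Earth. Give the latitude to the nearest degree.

The great circle lies in the plane with unit normal n̂ = (p₁ × p₂)/|p₁ × p₂|.
Here n̂_z ≈ +0.148; the vertex latitude is φ_max = arccos|n̂_z| ≈ 81.5°.
Check via Clairaut: cos φ_max = |cos φ₁| · sin C = cos(30.0°)·sin(170.2°) ≈ 0.148, again giving ≈ 81.5°.

≈ 81°S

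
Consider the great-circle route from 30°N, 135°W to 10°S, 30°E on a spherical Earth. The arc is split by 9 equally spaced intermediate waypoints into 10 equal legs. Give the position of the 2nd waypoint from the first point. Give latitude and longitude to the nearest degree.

≈ 51°N, 104°W

Write both endpoints as unit vectors p₁, p₂ with components (cos φ cos λ, cos φ sin λ, sin φ).
The central angle between the endpoints is δ = arccos(p₁·p₂) ≈ 2.716 rad (155.6°).
Interpolate at f = 2/10 with slerp weights a = sin((1−f)δ)/sin δ ≈ 1.995, b = sin(fδ)/sin δ ≈ 1.251.
p = a·p₁ + b·p₂ ≈ (-0.155, -0.606, 0.780); φ = arcsin(p_z) ≈ 51.29°, λ = atan2(p_y, p_x) ≈ -104.35°.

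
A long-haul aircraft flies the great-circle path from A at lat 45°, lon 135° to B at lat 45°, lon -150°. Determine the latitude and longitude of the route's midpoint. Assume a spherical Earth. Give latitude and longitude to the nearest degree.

Write both endpoints as unit vectors p₁, p₂ with components (cos φ cos λ, cos φ sin λ, sin φ).
The central angle between the endpoints is δ = arccos(p₁·p₂) ≈ 0.890 rad (51.0°).
Interpolate at f = 1/2 with slerp weights a = sin((1−f)δ)/sin δ ≈ 0.554, b = sin(fδ)/sin δ ≈ 0.554.
p = a·p₁ + b·p₂ ≈ (-0.616, 0.081, 0.783); φ = arcsin(p_z) ≈ 51.57°, λ = atan2(p_y, p_x) ≈ 172.50°.

≈ lat 52°, lon 172°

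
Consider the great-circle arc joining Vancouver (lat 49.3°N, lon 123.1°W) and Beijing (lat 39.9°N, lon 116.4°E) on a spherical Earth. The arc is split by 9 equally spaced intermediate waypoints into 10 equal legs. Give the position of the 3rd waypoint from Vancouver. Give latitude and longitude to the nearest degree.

The haversine formula gives a central angle δ ≈ 1.336 rad (76.6°) between the endpoints.
Interpolate at f = 3/10 with slerp weights a = sin((1−f)δ)/sin δ ≈ 0.827, b = sin(fδ)/sin δ ≈ 0.401.
p = a·p₁ + b·p₂ ≈ (-0.432, -0.176, 0.885); φ = arcsin(p_z) ≈ 62.21°, λ = atan2(p_y, p_x) ≈ -157.77°.

≈ lat 62°N, lon 158°W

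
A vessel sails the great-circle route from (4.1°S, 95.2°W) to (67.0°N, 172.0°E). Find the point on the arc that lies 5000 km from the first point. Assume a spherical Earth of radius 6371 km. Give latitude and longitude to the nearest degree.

Write both endpoints as unit vectors p₁, p₂ with components (cos φ cos λ, cos φ sin λ, sin φ).
The central angle between the endpoints is δ = arccos(p₁·p₂) ≈ 1.656 rad (94.9°). The total great-circle distance is δ·R ≈ 1.656 × 6371 ≈ 10549 km, so the target fraction is f = 5000/10549 ≈ 0.474.
Interpolate at f ≈ 0.474 with slerp weights a = sin((1−f)δ)/sin δ ≈ 0.768, b = sin(fδ)/sin δ ≈ 0.709.
p = a·p₁ + b·p₂ ≈ (-0.344, -0.724, 0.598); φ = arcsin(p_z) ≈ 36.73°, λ = atan2(p_y, p_x) ≈ -115.40°.

≈ (37°N, 115°W)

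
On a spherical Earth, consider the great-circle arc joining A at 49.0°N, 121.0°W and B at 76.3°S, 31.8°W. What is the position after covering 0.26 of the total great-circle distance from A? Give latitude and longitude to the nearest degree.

≈ 15°N, 109°W

From cos δ = sin φ₁ sin φ₂ + cos φ₁ cos φ₂ cos Δλ, the central angle is δ ≈ 2.391 rad (137.0°).
Interpolate at f = 0.26 with slerp weights a = sin((1−f)δ)/sin δ ≈ 1.437, b = sin(fδ)/sin δ ≈ 0.853.
p = a·p₁ + b·p₂ ≈ (-0.314, -0.915, 0.255); φ = arcsin(p_z) ≈ 14.79°, λ = atan2(p_y, p_x) ≈ -108.93°.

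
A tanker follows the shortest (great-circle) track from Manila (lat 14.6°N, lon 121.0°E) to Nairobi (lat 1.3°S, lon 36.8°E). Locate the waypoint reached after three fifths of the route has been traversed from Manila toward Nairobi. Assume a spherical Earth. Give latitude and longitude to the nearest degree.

Write both endpoints as unit vectors p₁, p₂ with components (cos φ cos λ, cos φ sin λ, sin φ).
The central angle between the endpoints is δ = arccos(p₁·p₂) ≈ 1.479 rad (84.7°).
Interpolate at f = 3/5 with slerp weights a = sin((1−f)δ)/sin δ ≈ 0.560, b = sin(fδ)/sin δ ≈ 0.779.
p = a·p₁ + b·p₂ ≈ (0.344, 0.931, 0.123); φ = arcsin(p_z) ≈ 7.09°, λ = atan2(p_y, p_x) ≈ 69.70°.

≈ lat 7°N, lon 70°E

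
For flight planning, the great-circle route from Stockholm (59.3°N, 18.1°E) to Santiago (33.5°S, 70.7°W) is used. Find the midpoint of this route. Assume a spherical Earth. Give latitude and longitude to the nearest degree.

Convert each endpoint to a unit vector on the sphere (x = cos φ cos λ, y = cos φ sin λ, z = sin φ).
The central angle between the endpoints is δ = arccos(p₁·p₂) ≈ 2.055 rad (117.8°).
Interpolate at f = 1/2 with slerp weights a = sin((1−f)δ)/sin δ ≈ 0.967, b = sin(fδ)/sin δ ≈ 0.967.
p = a·p₁ + b·p₂ ≈ (0.736, -0.608, 0.298); φ = arcsin(p_z) ≈ 17.33°, λ = atan2(p_y, p_x) ≈ -39.55°.

≈ 17°N, 40°W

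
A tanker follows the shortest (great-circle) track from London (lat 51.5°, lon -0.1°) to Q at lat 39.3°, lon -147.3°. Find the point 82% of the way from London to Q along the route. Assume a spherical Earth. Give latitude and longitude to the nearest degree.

≈ lat 53°, lon -139°

Convert each endpoint to a unit vector on the sphere (x = cos φ cos λ, y = cos φ sin λ, z = sin φ).
The central angle between the endpoints is δ = arccos(p₁·p₂) ≈ 1.480 rad (84.8°).
Interpolate at f = 0.82 with slerp weights a = sin((1−f)δ)/sin δ ≈ 0.264, b = sin(fδ)/sin δ ≈ 0.941.
p = a·p₁ + b·p₂ ≈ (-0.448, -0.394, 0.803); φ = arcsin(p_z) ≈ 53.39°, λ = atan2(p_y, p_x) ≈ -138.70°.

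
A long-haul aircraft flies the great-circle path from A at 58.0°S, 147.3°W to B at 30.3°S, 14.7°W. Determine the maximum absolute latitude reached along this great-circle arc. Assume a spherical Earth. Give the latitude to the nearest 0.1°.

The great circle lies in the plane with unit normal n̂ = (p₁ × p₂)/|p₁ × p₂|.
Here n̂_z ≈ +0.339; the vertex latitude is φ_max = arccos|n̂_z| ≈ 70.2°.
Check via Clairaut: cos φ_max = |cos φ₁| · sin C = cos(58.0°)·sin(140.2°) ≈ 0.339, again giving ≈ 70.2°.

≈ 70.2°S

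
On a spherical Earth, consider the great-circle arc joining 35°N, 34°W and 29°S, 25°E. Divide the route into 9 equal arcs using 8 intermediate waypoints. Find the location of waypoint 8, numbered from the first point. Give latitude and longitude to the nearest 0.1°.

Write both endpoints as unit vectors p₁, p₂ with components (cos φ cos λ, cos φ sin λ, sin φ).
The central angle between the endpoints is δ = arccos(p₁·p₂) ≈ 1.480 rad (84.8°).
Interpolate at f = 8/9 with slerp weights a = sin((1−f)δ)/sin δ ≈ 0.164, b = sin(fδ)/sin δ ≈ 0.972.
p = a·p₁ + b·p₂ ≈ (0.882, 0.284, -0.377); φ = arcsin(p_z) ≈ -22.13°, λ = atan2(p_y, p_x) ≈ 17.84°.

≈ 22.1°S, 17.8°E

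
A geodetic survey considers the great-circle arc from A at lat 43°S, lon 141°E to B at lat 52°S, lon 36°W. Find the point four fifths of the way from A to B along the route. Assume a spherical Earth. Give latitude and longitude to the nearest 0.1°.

≈ lat 69.0°S, lon 34.2°W

Write both endpoints as unit vectors p₁, p₂ with components (cos φ cos λ, cos φ sin λ, sin φ).
The central angle between the endpoints is δ = arccos(p₁·p₂) ≈ 1.483 rad (85.0°).
Interpolate at f = 4/5 with slerp weights a = sin((1−f)δ)/sin δ ≈ 0.293, b = sin(fδ)/sin δ ≈ 0.931.
p = a·p₁ + b·p₂ ≈ (0.297, -0.202, -0.933); φ = arcsin(p_z) ≈ -68.97°, λ = atan2(p_y, p_x) ≈ -34.21°.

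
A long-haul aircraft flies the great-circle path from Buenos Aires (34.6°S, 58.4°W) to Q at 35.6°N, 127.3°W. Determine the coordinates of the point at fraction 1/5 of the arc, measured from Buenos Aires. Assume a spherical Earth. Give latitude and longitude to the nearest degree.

Convert each endpoint to a unit vector on the sphere (x = cos φ cos λ, y = cos φ sin λ, z = sin φ).
The central angle between the endpoints is δ = arccos(p₁·p₂) ≈ 1.661 rad (95.1°).
Interpolate at f = 1/5 with slerp weights a = sin((1−f)δ)/sin δ ≈ 0.975, b = sin(fδ)/sin δ ≈ 0.327.
p = a·p₁ + b·p₂ ≈ (0.259, -0.895, -0.363); φ = arcsin(p_z) ≈ -21.28°, λ = atan2(p_y, p_x) ≈ -73.86°.

≈ 21°S, 74°W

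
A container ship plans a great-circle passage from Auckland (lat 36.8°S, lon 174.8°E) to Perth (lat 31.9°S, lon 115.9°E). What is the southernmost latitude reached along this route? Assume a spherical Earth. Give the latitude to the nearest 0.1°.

The great circle lies in the plane with unit normal n̂ = (p₁ × p₂)/|p₁ × p₂|.
Here n̂_z ≈ -0.782; the vertex latitude is φ_max = arccos|n̂_z| ≈ 38.6°.

≈ 38.6°S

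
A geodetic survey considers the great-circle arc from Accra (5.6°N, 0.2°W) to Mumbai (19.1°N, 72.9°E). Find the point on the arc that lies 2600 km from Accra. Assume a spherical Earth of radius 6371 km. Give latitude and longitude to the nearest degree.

From cos δ = sin φ₁ sin φ₂ + cos φ₁ cos φ₂ cos Δλ, the central angle is δ ≈ 1.261 rad (72.2°). The total great-circle distance is δ·R ≈ 1.261 × 6371 ≈ 8031 km, so the target fraction is f = 2600/8031 ≈ 0.324.
Interpolate at f ≈ 0.324 with slerp weights a = sin((1−f)δ)/sin δ ≈ 0.791, b = sin(fδ)/sin δ ≈ 0.417.
p = a·p₁ + b·p₂ ≈ (0.903, 0.374, 0.214); φ = arcsin(p_z) ≈ 12.33°, λ = atan2(p_y, p_x) ≈ 22.49°.

≈ 12°N, 22°E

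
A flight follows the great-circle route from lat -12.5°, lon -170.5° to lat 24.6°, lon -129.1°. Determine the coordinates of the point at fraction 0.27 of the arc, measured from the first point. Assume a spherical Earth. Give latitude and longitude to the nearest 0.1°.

The haversine formula gives a central angle δ ≈ 0.957 rad (54.8°) between the endpoints.
Interpolate at f = 0.27 with slerp weights a = sin((1−f)δ)/sin δ ≈ 0.787, b = sin(fδ)/sin δ ≈ 0.313.
p = a·p₁ + b·p₂ ≈ (-0.937, -0.347, -0.040); φ = arcsin(p_z) ≈ -2.30°, λ = atan2(p_y, p_x) ≈ -159.66°.

≈ lat -2.3°, lon -159.7°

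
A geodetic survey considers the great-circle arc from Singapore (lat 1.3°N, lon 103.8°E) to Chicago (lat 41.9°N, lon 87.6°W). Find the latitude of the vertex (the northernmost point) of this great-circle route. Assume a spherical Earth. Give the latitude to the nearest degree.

≈ 78°N

The great circle lies in the plane with unit normal n̂ = (p₁ × p₂)/|p₁ × p₂|.
Here n̂_z ≈ +0.210; the vertex latitude is φ_max = arccos|n̂_z| ≈ 77.9°.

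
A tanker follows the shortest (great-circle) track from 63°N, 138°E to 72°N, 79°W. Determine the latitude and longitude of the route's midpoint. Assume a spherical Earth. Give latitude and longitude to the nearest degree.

≈ 81°N, 180°E

Write both endpoints as unit vectors p₁, p₂ with components (cos φ cos λ, cos φ sin λ, sin φ).
The central angle between the endpoints is δ = arccos(p₁·p₂) ≈ 0.745 rad (42.7°).
Interpolate at f = 1/2 with slerp weights a = sin((1−f)δ)/sin δ ≈ 0.537, b = sin(fδ)/sin δ ≈ 0.537.
p = a·p₁ + b·p₂ ≈ (-0.149, 0.000, 0.989); φ = arcsin(p_z) ≈ 81.41°, λ = atan2(p_y, p_x) ≈ 179.91°.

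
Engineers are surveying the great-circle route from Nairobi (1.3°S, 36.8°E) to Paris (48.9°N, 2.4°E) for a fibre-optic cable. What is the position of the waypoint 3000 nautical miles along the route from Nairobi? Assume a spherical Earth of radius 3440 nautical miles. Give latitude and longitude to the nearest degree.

Write both endpoints as unit vectors p₁, p₂ with components (cos φ cos λ, cos φ sin λ, sin φ).
The central angle between the endpoints is δ = arccos(p₁·p₂) ≈ 1.018 rad (58.3°). The total great-circle distance is δ·R ≈ 1.018 × 3440 ≈ 3501 nmi, so the target fraction is f = 3000/3501 ≈ 0.857.
Interpolate at f ≈ 0.857 with slerp weights a = sin((1−f)δ)/sin δ ≈ 0.171, b = sin(fδ)/sin δ ≈ 0.900.
p = a·p₁ + b·p₂ ≈ (0.728, 0.127, 0.674); φ = arcsin(p_z) ≈ 42.39°, λ = atan2(p_y, p_x) ≈ 9.90°.

≈ 42°N, 10°E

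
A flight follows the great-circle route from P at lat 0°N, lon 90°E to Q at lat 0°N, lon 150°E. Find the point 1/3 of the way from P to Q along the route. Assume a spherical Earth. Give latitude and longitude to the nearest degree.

Write both endpoints as unit vectors p₁, p₂ with components (cos φ cos λ, cos φ sin λ, sin φ).
The central angle between the endpoints is δ = arccos(p₁·p₂) ≈ 1.047 rad (60.0°).
Interpolate at f = 1/3 with slerp weights a = sin((1−f)δ)/sin δ ≈ 0.742, b = sin(fδ)/sin δ ≈ 0.395.
p = a·p₁ + b·p₂ ≈ (-0.342, 0.940, 0.000); φ = arcsin(p_z) ≈ 0.00°, λ = atan2(p_y, p_x) ≈ 110.00°.

≈ lat 0°N, lon 110°E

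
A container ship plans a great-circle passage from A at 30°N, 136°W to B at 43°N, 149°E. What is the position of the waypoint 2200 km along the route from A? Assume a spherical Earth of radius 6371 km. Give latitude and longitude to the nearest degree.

Write both endpoints as unit vectors p₁, p₂ with components (cos φ cos λ, cos φ sin λ, sin φ).
The central angle between the endpoints is δ = arccos(p₁·p₂) ≈ 1.041 rad (59.7°). The total great-circle distance is δ·R ≈ 1.041 × 6371 ≈ 6635 km, so the target fraction is f = 2200/6635 ≈ 0.332.
Interpolate at f ≈ 0.332 with slerp weights a = sin((1−f)δ)/sin δ ≈ 0.743, b = sin(fδ)/sin δ ≈ 0.392.
p = a·p₁ + b·p₂ ≈ (-0.709, -0.299, 0.639); φ = arcsin(p_z) ≈ 39.71°, λ = atan2(p_y, p_x) ≈ -157.11°.

≈ 40°N, 157°W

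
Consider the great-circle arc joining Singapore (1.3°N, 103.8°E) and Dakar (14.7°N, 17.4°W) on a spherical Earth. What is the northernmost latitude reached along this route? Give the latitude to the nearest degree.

≈ 18°N

The great circle lies in the plane with unit normal n̂ = (p₁ × p₂)/|p₁ × p₂|.
Here n̂_z ≈ -0.952; the vertex latitude is φ_max = arccos|n̂_z| ≈ 17.8°.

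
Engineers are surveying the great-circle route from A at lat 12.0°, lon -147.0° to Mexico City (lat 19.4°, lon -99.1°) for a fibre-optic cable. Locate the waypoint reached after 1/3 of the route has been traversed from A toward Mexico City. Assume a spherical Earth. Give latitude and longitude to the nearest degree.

≈ lat 16°, lon -131°

From cos δ = sin φ₁ sin φ₂ + cos φ₁ cos φ₂ cos Δλ, the central angle is δ ≈ 0.813 rad (46.6°).
Interpolate at f = 1/3 with slerp weights a = sin((1−f)δ)/sin δ ≈ 0.710, b = sin(fδ)/sin δ ≈ 0.369.
p = a·p₁ + b·p₂ ≈ (-0.638, -0.722, 0.270); φ = arcsin(p_z) ≈ 15.67°, λ = atan2(p_y, p_x) ≈ -131.46°.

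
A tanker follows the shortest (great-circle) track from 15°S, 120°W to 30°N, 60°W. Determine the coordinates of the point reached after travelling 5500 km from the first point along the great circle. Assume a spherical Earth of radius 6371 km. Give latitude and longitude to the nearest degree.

The haversine formula gives a central angle δ ≈ 1.278 rad (73.2°) between the endpoints. The total great-circle distance is δ·R ≈ 1.278 × 6371 ≈ 8141 km, so the target fraction is f = 5500/8141 ≈ 0.676.
Interpolate at f ≈ 0.676 with slerp weights a = sin((1−f)δ)/sin δ ≈ 0.421, b = sin(fδ)/sin δ ≈ 0.794.
p = a·p₁ + b·p₂ ≈ (0.141, -0.947, 0.288); φ = arcsin(p_z) ≈ 16.74°, λ = atan2(p_y, p_x) ≈ -81.56°.

≈ 17°N, 82°W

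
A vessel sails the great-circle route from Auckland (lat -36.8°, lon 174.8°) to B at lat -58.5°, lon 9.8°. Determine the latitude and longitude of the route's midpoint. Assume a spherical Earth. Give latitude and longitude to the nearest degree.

≈ lat -77°, lon 150°

Write both endpoints as unit vectors p₁, p₂ with components (cos φ cos λ, cos φ sin λ, sin φ).
The central angle between the endpoints is δ = arccos(p₁·p₂) ≈ 1.464 rad (83.9°).
Interpolate at f = 1/2 with slerp weights a = sin((1−f)δ)/sin δ ≈ 0.672, b = sin(fδ)/sin δ ≈ 0.672.
p = a·p₁ + b·p₂ ≈ (-0.190, 0.109, -0.976); φ = arcsin(p_z) ≈ -77.36°, λ = atan2(p_y, p_x) ≈ 150.25°.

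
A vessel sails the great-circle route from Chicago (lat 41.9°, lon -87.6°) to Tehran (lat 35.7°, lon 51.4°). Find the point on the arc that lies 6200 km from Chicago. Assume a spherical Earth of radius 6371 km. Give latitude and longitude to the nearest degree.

Convert each endpoint to a unit vector on the sphere (x = cos φ cos λ, y = cos φ sin λ, z = sin φ).
The central angle between the endpoints is δ = arccos(p₁·p₂) ≈ 1.637 rad (93.8°). The total great-circle distance is δ·R ≈ 1.637 × 6371 ≈ 10431 km, so the target fraction is f = 6200/10431 ≈ 0.594.
Interpolate at f ≈ 0.594 with slerp weights a = sin((1−f)δ)/sin δ ≈ 0.618, b = sin(fδ)/sin δ ≈ 0.829.
p = a·p₁ + b·p₂ ≈ (0.439, 0.066, 0.896); φ = arcsin(p_z) ≈ 63.64°, λ = atan2(p_y, p_x) ≈ 8.60°.

≈ lat 64°, lon 9°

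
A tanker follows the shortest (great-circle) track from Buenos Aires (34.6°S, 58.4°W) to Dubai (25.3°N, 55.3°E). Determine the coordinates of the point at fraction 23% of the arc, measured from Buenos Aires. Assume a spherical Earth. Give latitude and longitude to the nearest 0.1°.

Write both endpoints as unit vectors p₁, p₂ with components (cos φ cos λ, cos φ sin λ, sin φ).
The central angle between the endpoints is δ = arccos(p₁·p₂) ≈ 2.143 rad (122.8°).
Interpolate at f = 0.23 with slerp weights a = sin((1−f)δ)/sin δ ≈ 1.186, b = sin(fδ)/sin δ ≈ 0.563.
p = a·p₁ + b·p₂ ≈ (0.801, -0.413, -0.433); φ = arcsin(p_z) ≈ -25.65°, λ = atan2(p_y, p_x) ≈ -27.27°.

≈ 25.6°S, 27.3°W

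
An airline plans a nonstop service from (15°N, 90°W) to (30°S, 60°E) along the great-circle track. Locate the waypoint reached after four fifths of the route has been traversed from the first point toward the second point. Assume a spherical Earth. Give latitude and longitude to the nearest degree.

≈ (36°S, 25°E)

Write both endpoints as unit vectors p₁, p₂ with components (cos φ cos λ, cos φ sin λ, sin φ).
The central angle between the endpoints is δ = arccos(p₁·p₂) ≈ 2.594 rad (148.6°).
Interpolate at f = 4/5 with slerp weights a = sin((1−f)δ)/sin δ ≈ 0.953, b = sin(fδ)/sin δ ≈ 1.682.
p = a·p₁ + b·p₂ ≈ (0.728, 0.341, -0.594); φ = arcsin(p_z) ≈ -36.47°, λ = atan2(p_y, p_x) ≈ 25.10°.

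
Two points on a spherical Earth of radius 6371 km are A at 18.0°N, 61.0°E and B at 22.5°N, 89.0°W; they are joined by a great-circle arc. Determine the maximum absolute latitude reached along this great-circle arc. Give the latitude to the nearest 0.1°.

The great circle lies in the plane with unit normal n̂ = (p₁ × p₂)/|p₁ × p₂|.
Here n̂_z ≈ -0.573; the vertex latitude is φ_max = arccos|n̂_z| ≈ 55.0°.

≈ 55.0°N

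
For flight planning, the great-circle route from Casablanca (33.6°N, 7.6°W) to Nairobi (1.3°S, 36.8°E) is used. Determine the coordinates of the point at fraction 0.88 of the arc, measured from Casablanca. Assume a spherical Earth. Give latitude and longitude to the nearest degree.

≈ 3°N, 32°E

Convert each endpoint to a unit vector on the sphere (x = cos φ cos λ, y = cos φ sin λ, z = sin φ).
The central angle between the endpoints is δ = arccos(p₁·p₂) ≈ 0.949 rad (54.4°).
Interpolate at f = 0.88 with slerp weights a = sin((1−f)δ)/sin δ ≈ 0.140, b = sin(fδ)/sin δ ≈ 0.912.
p = a·p₁ + b·p₂ ≈ (0.846, 0.531, 0.057); φ = arcsin(p_z) ≈ 3.25°, λ = atan2(p_y, p_x) ≈ 32.12°.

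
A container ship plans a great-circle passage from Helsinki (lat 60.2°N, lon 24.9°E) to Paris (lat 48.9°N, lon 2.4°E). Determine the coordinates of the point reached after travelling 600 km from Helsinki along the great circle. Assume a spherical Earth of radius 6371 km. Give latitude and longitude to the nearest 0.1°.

≈ lat 57.1°N, lon 16.4°E

Convert each endpoint to a unit vector on the sphere (x = cos φ cos λ, y = cos φ sin λ, z = sin φ).
The central angle between the endpoints is δ = arccos(p₁·p₂) ≈ 0.299 rad (17.1°). The total great-circle distance is δ·R ≈ 0.299 × 6371 ≈ 1902 km, so the target fraction is f = 600/1902 ≈ 0.315.
Interpolate at f ≈ 0.315 with slerp weights a = sin((1−f)δ)/sin δ ≈ 0.690, b = sin(fδ)/sin δ ≈ 0.320.
p = a·p₁ + b·p₂ ≈ (0.521, 0.153, 0.840); φ = arcsin(p_z) ≈ 57.11°, λ = atan2(p_y, p_x) ≈ 16.38°.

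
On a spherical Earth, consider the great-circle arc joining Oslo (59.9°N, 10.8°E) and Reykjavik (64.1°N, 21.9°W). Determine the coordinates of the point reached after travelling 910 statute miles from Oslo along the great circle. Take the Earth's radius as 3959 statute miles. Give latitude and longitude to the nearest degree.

≈ (64°N, 16°W)

Write both endpoints as unit vectors p₁, p₂ with components (cos φ cos λ, cos φ sin λ, sin φ).
The central angle between the endpoints is δ = arccos(p₁·p₂) ≈ 0.274 rad (15.7°). The total great-circle distance is δ·R ≈ 0.274 × 3959 ≈ 1086 mi, so the target fraction is f = 910/1086 ≈ 0.838.
Interpolate at f ≈ 0.838 with slerp weights a = sin((1−f)δ)/sin δ ≈ 0.164, b = sin(fδ)/sin δ ≈ 0.841.
p = a·p₁ + b·p₂ ≈ (0.422, -0.122, 0.899); φ = arcsin(p_z) ≈ 63.97°, λ = atan2(p_y, p_x) ≈ -16.08°.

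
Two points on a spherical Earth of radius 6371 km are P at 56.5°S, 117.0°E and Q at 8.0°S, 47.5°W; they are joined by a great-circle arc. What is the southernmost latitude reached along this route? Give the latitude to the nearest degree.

≈ 81°S

The great circle lies in the plane with unit normal n̂ = (p₁ × p₂)/|p₁ × p₂|.
Here n̂_z ≈ -0.160; the vertex latitude is φ_max = arccos|n̂_z| ≈ 80.8°.
Check via Clairaut: cos φ_max = |cos φ₁| · sin C = cos(56.5°)·sin(163.1°) ≈ 0.160, again giving ≈ 80.8°.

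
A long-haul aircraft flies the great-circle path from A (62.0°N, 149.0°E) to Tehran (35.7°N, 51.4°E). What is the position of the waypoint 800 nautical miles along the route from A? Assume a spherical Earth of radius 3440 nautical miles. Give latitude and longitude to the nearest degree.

≈ (65°N, 120°E)

Convert each endpoint to a unit vector on the sphere (x = cos φ cos λ, y = cos φ sin λ, z = sin φ).
The central angle between the endpoints is δ = arccos(p₁·p₂) ≈ 1.087 rad (62.3°). The total great-circle distance is δ·R ≈ 1.087 × 3440 ≈ 3741 nmi, so the target fraction is f = 800/3741 ≈ 0.214.
Interpolate at f ≈ 0.214 with slerp weights a = sin((1−f)δ)/sin δ ≈ 0.852, b = sin(fδ)/sin δ ≈ 0.260.
p = a·p₁ + b·p₂ ≈ (-0.211, 0.371, 0.904); φ = arcsin(p_z) ≈ 64.72°, λ = atan2(p_y, p_x) ≈ 119.62°.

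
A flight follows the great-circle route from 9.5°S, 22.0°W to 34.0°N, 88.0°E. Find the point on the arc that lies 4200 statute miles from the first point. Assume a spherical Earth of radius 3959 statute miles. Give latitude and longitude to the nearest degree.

≈ 23°N, 31°E

Convert each endpoint to a unit vector on the sphere (x = cos φ cos λ, y = cos φ sin λ, z = sin φ).
The central angle between the endpoints is δ = arccos(p₁·p₂) ≈ 1.952 rad (111.8°). The total great-circle distance is δ·R ≈ 1.952 × 3959 ≈ 7728 mi, so the target fraction is f = 4200/7728 ≈ 0.544.
Interpolate at f ≈ 0.544 with slerp weights a = sin((1−f)δ)/sin δ ≈ 0.838, b = sin(fδ)/sin δ ≈ 0.940.
p = a·p₁ + b·p₂ ≈ (0.793, 0.469, 0.387); φ = arcsin(p_z) ≈ 22.80°, λ = atan2(p_y, p_x) ≈ 30.61°.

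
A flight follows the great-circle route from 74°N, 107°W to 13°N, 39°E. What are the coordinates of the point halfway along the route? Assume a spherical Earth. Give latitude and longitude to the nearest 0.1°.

≈ 57.3°N, 27.3°E

Write both endpoints as unit vectors p₁, p₂ with components (cos φ cos λ, cos φ sin λ, sin φ).
The central angle between the endpoints is δ = arccos(p₁·p₂) ≈ 1.577 rad (90.4°).
Interpolate at f = 1/2 with slerp weights a = sin((1−f)δ)/sin δ ≈ 0.709, b = sin(fδ)/sin δ ≈ 0.709.
p = a·p₁ + b·p₂ ≈ (0.480, 0.248, 0.841); φ = arcsin(p_z) ≈ 57.30°, λ = atan2(p_y, p_x) ≈ 27.32°.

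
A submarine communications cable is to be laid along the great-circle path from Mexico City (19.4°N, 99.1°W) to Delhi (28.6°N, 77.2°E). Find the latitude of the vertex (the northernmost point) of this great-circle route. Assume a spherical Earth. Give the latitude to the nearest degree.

≈ 86°N

The great circle lies in the plane with unit normal n̂ = (p₁ × p₂)/|p₁ × p₂|.
Here n̂_z ≈ +0.072; the vertex latitude is φ_max = arccos|n̂_z| ≈ 85.9°.
Check via Clairaut: cos φ_max = |cos φ₁| · sin C = cos(19.4°)·sin(4.4°) ≈ 0.072, again giving ≈ 85.9°.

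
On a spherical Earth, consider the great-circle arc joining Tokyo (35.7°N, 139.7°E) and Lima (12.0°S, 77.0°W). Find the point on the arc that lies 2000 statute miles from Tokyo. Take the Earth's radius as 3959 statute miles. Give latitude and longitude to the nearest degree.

≈ 43°N, 176°E

From cos δ = sin φ₁ sin φ₂ + cos φ₁ cos φ₂ cos Δλ, the central angle is δ ≈ 2.431 rad (139.3°). The total great-circle distance is δ·R ≈ 2.431 × 3959 ≈ 9626 mi, so the target fraction is f = 2000/9626 ≈ 0.208.
Interpolate at f ≈ 0.208 with slerp weights a = sin((1−f)δ)/sin δ ≈ 1.438, b = sin(fδ)/sin δ ≈ 0.742.
p = a·p₁ + b·p₂ ≈ (-0.727, 0.048, 0.685); φ = arcsin(p_z) ≈ 43.21°, λ = atan2(p_y, p_x) ≈ 176.24°.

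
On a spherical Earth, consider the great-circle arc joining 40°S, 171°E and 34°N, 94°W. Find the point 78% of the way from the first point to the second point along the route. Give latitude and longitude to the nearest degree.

The haversine formula gives a central angle δ ≈ 1.999 rad (114.5°) between the endpoints.
Interpolate at f = 0.78 with slerp weights a = sin((1−f)δ)/sin δ ≈ 0.468, b = sin(fδ)/sin δ ≈ 1.099.
p = a·p₁ + b·p₂ ≈ (-0.417, -0.853, 0.314); φ = arcsin(p_z) ≈ 18.29°, λ = atan2(p_y, p_x) ≈ -116.08°.

≈ 18°N, 116°W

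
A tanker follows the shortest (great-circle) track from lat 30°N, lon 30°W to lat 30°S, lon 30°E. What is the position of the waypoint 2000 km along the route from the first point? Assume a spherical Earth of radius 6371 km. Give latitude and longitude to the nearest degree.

From cos δ = sin φ₁ sin φ₂ + cos φ₁ cos φ₂ cos Δλ, the central angle is δ ≈ 1.445 rad (82.8°). The total great-circle distance is δ·R ≈ 1.445 × 6371 ≈ 9209 km, so the target fraction is f = 2000/9209 ≈ 0.217.
Interpolate at f ≈ 0.217 with slerp weights a = sin((1−f)δ)/sin δ ≈ 0.912, b = sin(fδ)/sin δ ≈ 0.311.
p = a·p₁ + b·p₂ ≈ (0.918, -0.260, 0.300); φ = arcsin(p_z) ≈ 17.49°, λ = atan2(p_y, p_x) ≈ -15.83°.

≈ lat 17°N, lon 16°W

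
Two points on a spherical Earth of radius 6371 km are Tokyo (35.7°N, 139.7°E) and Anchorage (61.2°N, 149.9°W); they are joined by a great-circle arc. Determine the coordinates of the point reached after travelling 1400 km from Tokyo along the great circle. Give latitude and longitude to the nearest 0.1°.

≈ 45.4°N, 150.3°E

Write both endpoints as unit vectors p₁, p₂ with components (cos φ cos λ, cos φ sin λ, sin φ).
The central angle between the endpoints is δ = arccos(p₁·p₂) ≈ 0.873 rad (50.0°). The total great-circle distance is δ·R ≈ 0.873 × 6371 ≈ 5561 km, so the target fraction is f = 1400/5561 ≈ 0.252.
Interpolate at f ≈ 0.252 with slerp weights a = sin((1−f)δ)/sin δ ≈ 0.793, b = sin(fδ)/sin δ ≈ 0.284.
p = a·p₁ + b·p₂ ≈ (-0.610, 0.348, 0.712); φ = arcsin(p_z) ≈ 45.41°, λ = atan2(p_y, p_x) ≈ 150.30°.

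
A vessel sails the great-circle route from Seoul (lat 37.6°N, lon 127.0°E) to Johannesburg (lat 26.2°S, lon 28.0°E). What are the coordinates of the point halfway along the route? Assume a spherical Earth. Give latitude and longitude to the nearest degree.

≈ lat 9°N, lon 73°E

The haversine formula gives a central angle δ ≈ 1.961 rad (112.4°) between the endpoints.
Interpolate at f = 1/2 with slerp weights a = sin((1−f)δ)/sin δ ≈ 0.898, b = sin(fδ)/sin δ ≈ 0.898.
p = a·p₁ + b·p₂ ≈ (0.283, 0.947, 0.152); φ = arcsin(p_z) ≈ 8.71°, λ = atan2(p_y, p_x) ≈ 73.34°.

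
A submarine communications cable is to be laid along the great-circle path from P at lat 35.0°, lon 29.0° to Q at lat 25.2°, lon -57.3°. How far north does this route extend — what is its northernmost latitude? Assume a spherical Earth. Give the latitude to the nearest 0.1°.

≈ 39.3°

The great circle lies in the plane with unit normal n̂ = (p₁ × p₂)/|p₁ × p₂|.
Here n̂_z ≈ -0.773; the vertex latitude is φ_max = arccos|n̂_z| ≈ 39.3°.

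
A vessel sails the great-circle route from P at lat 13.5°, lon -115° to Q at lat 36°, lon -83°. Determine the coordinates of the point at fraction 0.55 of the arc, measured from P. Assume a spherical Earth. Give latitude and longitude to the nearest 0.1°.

Convert each endpoint to a unit vector on the sphere (x = cos φ cos λ, y = cos φ sin λ, z = sin φ).
The central angle between the endpoints is δ = arccos(p₁·p₂) ≈ 0.636 rad (36.5°).
Interpolate at f = 0.55 with slerp weights a = sin((1−f)δ)/sin δ ≈ 0.475, b = sin(fδ)/sin δ ≈ 0.577.
p = a·p₁ + b·p₂ ≈ (-0.138, -0.882, 0.450); φ = arcsin(p_z) ≈ 26.75°, λ = atan2(p_y, p_x) ≈ -98.92°.

≈ lat 26.8°, lon -98.9°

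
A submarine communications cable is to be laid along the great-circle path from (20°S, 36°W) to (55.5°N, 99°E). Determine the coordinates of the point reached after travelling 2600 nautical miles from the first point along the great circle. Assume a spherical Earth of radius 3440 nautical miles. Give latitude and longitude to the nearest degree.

Convert each endpoint to a unit vector on the sphere (x = cos φ cos λ, y = cos φ sin λ, z = sin φ).
The central angle between the endpoints is δ = arccos(p₁·p₂) ≈ 2.289 rad (131.2°). The total great-circle distance is δ·R ≈ 2.289 × 3440 ≈ 7875 nmi, so the target fraction is f = 2600/7875 ≈ 0.330.
Interpolate at f ≈ 0.330 with slerp weights a = sin((1−f)δ)/sin δ ≈ 1.327, b = sin(fδ)/sin δ ≈ 0.911.
p = a·p₁ + b·p₂ ≈ (0.928, -0.223, 0.297); φ = arcsin(p_z) ≈ 17.27°, λ = atan2(p_y, p_x) ≈ -13.53°.

≈ (17°N, 14°W)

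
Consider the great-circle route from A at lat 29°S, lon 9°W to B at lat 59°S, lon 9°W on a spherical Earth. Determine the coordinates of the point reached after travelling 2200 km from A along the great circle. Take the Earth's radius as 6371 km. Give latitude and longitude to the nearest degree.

≈ lat 49°S, lon 9°W

Write both endpoints as unit vectors p₁, p₂ with components (cos φ cos λ, cos φ sin λ, sin φ).
The central angle between the endpoints is δ = arccos(p₁·p₂) ≈ 0.524 rad (30.0°). The total great-circle distance is δ·R ≈ 0.524 × 6371 ≈ 3336 km, so the target fraction is f = 2200/3336 ≈ 0.660.
Interpolate at f ≈ 0.660 with slerp weights a = sin((1−f)δ)/sin δ ≈ 0.355, b = sin(fδ)/sin δ ≈ 0.677.
p = a·p₁ + b·p₂ ≈ (0.651, -0.103, -0.752); φ = arcsin(p_z) ≈ -48.79°, λ = atan2(p_y, p_x) ≈ -9.00°.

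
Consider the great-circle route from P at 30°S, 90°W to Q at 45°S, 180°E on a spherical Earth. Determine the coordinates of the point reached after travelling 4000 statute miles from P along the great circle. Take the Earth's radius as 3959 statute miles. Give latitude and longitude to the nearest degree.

Convert each endpoint to a unit vector on the sphere (x = cos φ cos λ, y = cos φ sin λ, z = sin φ).
The central angle between the endpoints is δ = arccos(p₁·p₂) ≈ 1.209 rad (69.3°). The total great-circle distance is δ·R ≈ 1.209 × 3959 ≈ 4788 mi, so the target fraction is f = 4000/4788 ≈ 0.835.
Interpolate at f ≈ 0.835 with slerp weights a = sin((1−f)δ)/sin δ ≈ 0.211, b = sin(fδ)/sin δ ≈ 0.906.
p = a·p₁ + b·p₂ ≈ (-0.640, -0.183, -0.746); φ = arcsin(p_z) ≈ -48.24°, λ = atan2(p_y, p_x) ≈ -164.04°.

≈ 48°S, 164°W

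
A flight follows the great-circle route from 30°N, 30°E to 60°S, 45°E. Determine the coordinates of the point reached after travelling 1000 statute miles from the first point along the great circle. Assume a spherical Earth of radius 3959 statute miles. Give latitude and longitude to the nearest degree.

≈ 16°N, 32°E

Write both endpoints as unit vectors p₁, p₂ with components (cos φ cos λ, cos φ sin λ, sin φ).
The central angle between the endpoints is δ = arccos(p₁·p₂) ≈ 1.586 rad (90.8°). The total great-circle distance is δ·R ≈ 1.586 × 3959 ≈ 6277 mi, so the target fraction is f = 1000/6277 ≈ 0.159.
Interpolate at f ≈ 0.159 with slerp weights a = sin((1−f)δ)/sin δ ≈ 0.972, b = sin(fδ)/sin δ ≈ 0.250.
p = a·p₁ + b·p₂ ≈ (0.817, 0.509, 0.270); φ = arcsin(p_z) ≈ 15.64°, λ = atan2(p_y, p_x) ≈ 31.92°.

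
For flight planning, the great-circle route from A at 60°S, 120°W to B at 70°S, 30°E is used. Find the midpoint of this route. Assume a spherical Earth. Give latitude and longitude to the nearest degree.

≈ 82°S, 80°W

Convert each endpoint to a unit vector on the sphere (x = cos φ cos λ, y = cos φ sin λ, z = sin φ).
The central angle between the endpoints is δ = arccos(p₁·p₂) ≈ 0.842 rad (48.3°).
Interpolate at f = 1/2 with slerp weights a = sin((1−f)δ)/sin δ ≈ 0.548, b = sin(fδ)/sin δ ≈ 0.548.
p = a·p₁ + b·p₂ ≈ (0.025, -0.144, -0.989); φ = arcsin(p_z) ≈ -81.62°, λ = atan2(p_y, p_x) ≈ -80.00°.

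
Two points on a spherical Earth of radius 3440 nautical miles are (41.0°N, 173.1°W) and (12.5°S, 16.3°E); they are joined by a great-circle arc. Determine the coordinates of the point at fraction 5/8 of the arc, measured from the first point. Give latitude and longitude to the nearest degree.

≈ (42°N, 32°E)

Write both endpoints as unit vectors p₁, p₂ with components (cos φ cos λ, cos φ sin λ, sin φ).
The central angle between the endpoints is δ = arccos(p₁·p₂) ≈ 2.624 rad (150.3°).
Interpolate at f = 5/8 with slerp weights a = sin((1−f)δ)/sin δ ≈ 1.682, b = sin(fδ)/sin δ ≈ 2.016.
p = a·p₁ + b·p₂ ≈ (0.628, 0.400, 0.667); φ = arcsin(p_z) ≈ 41.87°, λ = atan2(p_y, p_x) ≈ 32.47°.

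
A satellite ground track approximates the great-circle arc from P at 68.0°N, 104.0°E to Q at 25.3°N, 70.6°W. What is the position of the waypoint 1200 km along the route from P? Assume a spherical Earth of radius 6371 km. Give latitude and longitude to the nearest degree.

Write both endpoints as unit vectors p₁, p₂ with components (cos φ cos λ, cos φ sin λ, sin φ).
The central angle between the endpoints is δ = arccos(p₁·p₂) ≈ 1.512 rad (86.6°). The total great-circle distance is δ·R ≈ 1.512 × 6371 ≈ 9631 km, so the target fraction is f = 1200/9631 ≈ 0.125.
Interpolate at f ≈ 0.125 with slerp weights a = sin((1−f)δ)/sin δ ≈ 0.971, b = sin(fδ)/sin δ ≈ 0.188.
p = a·p₁ + b·p₂ ≈ (-0.032, 0.193, 0.981); φ = arcsin(p_z) ≈ 78.72°, λ = atan2(p_y, p_x) ≈ 99.32°.

≈ 79°N, 99°E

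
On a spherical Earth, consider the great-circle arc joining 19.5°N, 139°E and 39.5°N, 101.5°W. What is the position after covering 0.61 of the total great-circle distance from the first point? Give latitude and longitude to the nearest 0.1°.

Write both endpoints as unit vectors p₁, p₂ with components (cos φ cos λ, cos φ sin λ, sin φ).
The central angle between the endpoints is δ = arccos(p₁·p₂) ≈ 1.717 rad (98.4°).
Interpolate at f = 0.61 with slerp weights a = sin((1−f)δ)/sin δ ≈ 0.627, b = sin(fδ)/sin δ ≈ 0.876.
p = a·p₁ + b·p₂ ≈ (-0.581, -0.274, 0.766); φ = arcsin(p_z) ≈ 50.03°, λ = atan2(p_y, p_x) ≈ -154.76°.

≈ 50.0°N, 154.8°W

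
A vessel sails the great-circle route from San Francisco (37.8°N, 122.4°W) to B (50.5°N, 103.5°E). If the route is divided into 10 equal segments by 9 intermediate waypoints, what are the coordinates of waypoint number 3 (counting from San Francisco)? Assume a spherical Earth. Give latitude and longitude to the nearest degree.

From cos δ = sin φ₁ sin φ₂ + cos φ₁ cos φ₂ cos Δλ, the central angle is δ ≈ 1.447 rad (82.9°).
Interpolate at f = 3/10 with slerp weights a = sin((1−f)δ)/sin δ ≈ 0.855, b = sin(fδ)/sin δ ≈ 0.424.
p = a·p₁ + b·p₂ ≈ (-0.425, -0.308, 0.851); φ = arcsin(p_z) ≈ 58.33°, λ = atan2(p_y, p_x) ≈ -144.05°.

≈ (58°N, 144°W)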